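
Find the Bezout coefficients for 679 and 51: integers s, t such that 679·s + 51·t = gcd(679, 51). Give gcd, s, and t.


Euclidean algorithm on (679, 51) — divide until remainder is 0:
  679 = 13 · 51 + 16
  51 = 3 · 16 + 3
  16 = 5 · 3 + 1
  3 = 3 · 1 + 0
gcd(679, 51) = 1.
Track Bezout coefficients alongside the remainders: start with r₀ = 679 = a·1 + b·0 (s = 1, t = 0) and r₁ = 51 = a·0 + b·1 (s = 0, t = 1); each new remainder r_{k+1} = r_{k-1} − q_k·r_k inherits s_{k+1} = s_{k-1} − q_k·s_k, t_{k+1} = t_{k-1} − q_k·t_k, so r_k = a·s_k + b·t_k at every step:
  q = 13: r = 16, s = 1 − 13·0 = 1, t = 0 − 13·1 = -13  (check: 679·1 + 51·(-13) = 16)
  q = 3: r = 3, s = 0 − 3·1 = -3, t = 1 − 3·(-13) = 40  (check: 679·(-3) + 51·40 = 3)
  q = 5: r = 1, s = 1 − 5·(-3) = 16, t = -13 − 5·40 = -213  (check: 679·16 + 51·(-213) = 1)
The row with r = 1 (the gcd) gives the Bezout coefficients s = 16, t = -213.
Result: 679 · (16) + 51 · (-213) = 1.

gcd(679, 51) = 1; s = 16, t = -213 (check: 679·16 + 51·(-213) = 1).


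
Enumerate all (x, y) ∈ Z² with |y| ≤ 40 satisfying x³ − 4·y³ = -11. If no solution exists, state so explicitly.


The equation is x³ - 4y³ = -11. For fixed y, x³ = 4·y³ − 11, so a solution requires the RHS to be a perfect cube.
Strategy: iterate y from -40 to 40, compute RHS = 4·y³ − 11, and check whether it is a (positive or negative) perfect cube.
Check small values of y:
  y = 0: RHS = -11 is not a perfect cube.
  y = 1: RHS = -7 is not a perfect cube.
  y = -1: RHS = -15 is not a perfect cube.
  y = 2: RHS = 21 is not a perfect cube.
  y = -2: RHS = -43 is not a perfect cube.
  y = 3: RHS = 97 is not a perfect cube.
  y = -3: RHS = -119 is not a perfect cube.
Continuing the search up to |y| = 40 finds no solutions either.
No (x, y) in the scanned range satisfies the equation.

No integer solutions with |y| ≤ 40.


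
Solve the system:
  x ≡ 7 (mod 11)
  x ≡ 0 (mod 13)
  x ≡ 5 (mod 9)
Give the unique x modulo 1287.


Moduli 11, 13, 9 are pairwise coprime; by CRT there is a unique solution modulo M = 11 · 13 · 9 = 1287.
Solve pairwise, accumulating the modulus:
  Start with x ≡ 7 (mod 11).
  Combine with x ≡ 0 (mod 13): since gcd(11, 13) = 1, we get a unique residue mod 143.
    Write x = 7 + 11·t and substitute into x ≡ 0 (mod 13): 11·t ≡ 0 − 7 = -7 (mod 13).
    Reduce coefficients mod 13: 11·t ≡ 6 (mod 13).
    The inverse of 11 mod 13 is 6 (since 11·6 = 66 = 5·13 + 1), so t ≡ 6·6 = 36 ≡ 10 (mod 13).
    Then x = 7 + 11·10 = 117, valid modulo lcm(11, 13) = 143: x ≡ 117 (mod 143).
  Combine with x ≡ 5 (mod 9): since gcd(143, 9) = 1, we get a unique residue mod 1287.
    Write x = 117 + 143·t and substitute into x ≡ 5 (mod 9): 143·t ≡ 5 − 117 = -112 (mod 9).
    Reduce coefficients mod 9: 8·t ≡ 5 (mod 9).
    The inverse of 8 mod 9 is 8 (since 8·8 = 64 = 7·9 + 1), so t ≡ 8·5 = 40 ≡ 4 (mod 9).
    Then x = 117 + 143·4 = 689, valid modulo lcm(143, 9) = 1287: x ≡ 689 (mod 1287).
Verify: 689 mod 11 = 7 ✓, 689 mod 13 = 0 ✓, 689 mod 9 = 5 ✓.

x ≡ 689 (mod 1287).


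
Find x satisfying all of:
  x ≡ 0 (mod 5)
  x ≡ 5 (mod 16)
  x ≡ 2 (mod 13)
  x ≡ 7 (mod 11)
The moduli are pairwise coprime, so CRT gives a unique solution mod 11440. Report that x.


Product of moduli M = 5 · 16 · 13 · 11 = 11440.
Merge one congruence at a time:
  Start: x ≡ 0 (mod 5).
  Combine with x ≡ 5 (mod 16); new modulus lcm = 80.
    Write x = 0 + 5·t and substitute into x ≡ 5 (mod 16): 5·t ≡ 5 − 0 = 5 (mod 16).
    The inverse of 5 mod 16 is 13 (since 5·13 = 65 = 4·16 + 1), so t ≡ 13·5 = 65 ≡ 1 (mod 16).
    Then x = 0 + 5·1 = 5, valid modulo lcm(5, 16) = 80: x ≡ 5 (mod 80).
  Combine with x ≡ 2 (mod 13); new modulus lcm = 1040.
    Write x = 5 + 80·t and substitute into x ≡ 2 (mod 13): 80·t ≡ 2 − 5 = -3 (mod 13).
    Reduce coefficients mod 13: 2·t ≡ 10 (mod 13).
    The inverse of 2 mod 13 is 7 (since 2·7 = 14 = 1·13 + 1), so t ≡ 7·10 = 70 ≡ 5 (mod 13).
    Then x = 5 + 80·5 = 405, valid modulo lcm(80, 13) = 1040: x ≡ 405 (mod 1040).
  Combine with x ≡ 7 (mod 11); new modulus lcm = 11440.
    Write x = 405 + 1040·t and substitute into x ≡ 7 (mod 11): 1040·t ≡ 7 − 405 = -398 (mod 11).
    Reduce coefficients mod 11: 6·t ≡ 9 (mod 11).
    The inverse of 6 mod 11 is 2 (since 6·2 = 12 = 1·11 + 1), so t ≡ 2·9 = 18 ≡ 7 (mod 11).
    Then x = 405 + 1040·7 = 7685, valid modulo lcm(1040, 11) = 11440: x ≡ 7685 (mod 11440).
Verify against each original: 7685 mod 5 = 0, 7685 mod 16 = 5, 7685 mod 13 = 2, 7685 mod 11 = 7.

x ≡ 7685 (mod 11440).


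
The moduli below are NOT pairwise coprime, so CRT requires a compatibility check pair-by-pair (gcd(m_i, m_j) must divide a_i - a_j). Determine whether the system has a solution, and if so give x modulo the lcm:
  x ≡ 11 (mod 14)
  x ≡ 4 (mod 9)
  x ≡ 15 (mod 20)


Moduli 14, 9, 20 are not pairwise coprime, so CRT works modulo lcm(m_i) when all pairwise compatibility conditions hold.
Pairwise compatibility: gcd(m_i, m_j) must divide a_i - a_j for every pair.
Merge one congruence at a time:
  Start: x ≡ 11 (mod 14).
  Combine with x ≡ 4 (mod 9): gcd(14, 9) = 1; 4 - 11 = -7, which IS divisible by 1, so compatible.
    Write x = 11 + 14·t and substitute into x ≡ 4 (mod 9): 14·t ≡ 4 − 11 = -7 (mod 9).
    Reduce coefficients mod 9: 5·t ≡ 2 (mod 9).
    The inverse of 5 mod 9 is 2 (since 5·2 = 10 = 1·9 + 1), so t ≡ 2·2 = 4 ≡ 4 (mod 9).
    Then x = 11 + 14·4 = 67, valid modulo lcm(14, 9) = 126: x ≡ 67 (mod 126).
  Combine with x ≡ 15 (mod 20): gcd(126, 20) = 2; 15 - 67 = -52, which IS divisible by 2, so compatible.
    Write x = 67 + 126·t and substitute into x ≡ 15 (mod 20): 126·t ≡ 15 − 67 = -52 (mod 20).
    Divide the congruence (and modulus) by g = 2: 63·t ≡ -26 (mod 10).
    Reduce coefficients mod 10: 3·t ≡ 4 (mod 10).
    The inverse of 3 mod 10 is 7 (since 3·7 = 21 = 2·10 + 1), so t ≡ 7·4 = 28 ≡ 8 (mod 10).
    Then x = 67 + 126·8 = 1075, valid modulo lcm(126, 20) = 1260: x ≡ 1075 (mod 1260).
Verify: 1075 mod 14 = 11, 1075 mod 9 = 4, 1075 mod 20 = 15.

x ≡ 1075 (mod 1260).


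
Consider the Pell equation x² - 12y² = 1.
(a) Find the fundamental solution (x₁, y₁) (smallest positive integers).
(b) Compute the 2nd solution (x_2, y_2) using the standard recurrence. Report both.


Step 1: Find the fundamental solution (x₁, y₁) of x² - 12y² = 1.
  Expand √12 as a continued fraction. a₀ = ⌊√12⌋ = 3; iterate m_{k+1} = d_k·a_k − m_k, d_{k+1} = (12 − m_{k+1}²)/d_k, a_{k+1} = ⌊(a₀ + m_{k+1})/d_{k+1}⌋ (starting m₀ = 0, d₀ = 1), with convergents p_k = a_k·p_{k-1} + p_{k-2}, q_k = a_k·q_{k-1} + q_{k-2} (p₋₁ = 1, q₋₁ = 0):
  k = 0: a₀ = 3; p₀/q₀ = 3/1; p₀² − 12·q₀² = 9 − 12 = -3.
  k = 1: m = 3, d = 3, a = ⌊(3 + 3)/3⌋ = 2; p/q = (2·3 + 1)/(2·1 + 0) = 7/2; p² − 12·q² = 49 − 48 = 1.
  The first convergent with p² − 12·q² = 1 gives the fundamental solution (x₁, y₁) = (7, 2).
Step 2: Apply the recurrence (x_{n+1}, y_{n+1}) = (x₁x_n + 12y₁y_n, x₁y_n + y₁x_n) repeatedly.
  From (x_1, y_1) = (7, 2): x_2 = 7·7 + 12·2·2 = 97; y_2 = 7·2 + 2·7 = 28.
Step 3: Verify x_2² - 12·y_2² = 9409 - 9408 = 1 (should be 1). ✓

(x_1, y_1) = (7, 2); (x_2, y_2) = (97, 28).


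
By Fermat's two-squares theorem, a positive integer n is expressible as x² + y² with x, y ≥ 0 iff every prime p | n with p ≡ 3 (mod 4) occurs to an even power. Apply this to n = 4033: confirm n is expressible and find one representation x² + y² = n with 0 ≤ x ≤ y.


Step 1: Factor n = 4033 = 37 · 109.
Step 2: Check the mod-4 condition on each prime factor: 37 ≡ 1 (mod 4), exponent 1; 109 ≡ 1 (mod 4), exponent 1.
All primes ≡ 3 (mod 4) appear to even exponent (or don't appear), so by the two-squares theorem n IS expressible as a sum of two squares.
Step 3: Build a representation. Here n = 37 · 109 is a product of primes ≡ 1 (mod 4). Each prime p ≡ 1 (mod 4) is itself a sum of two squares; find a² by testing p − a² for a perfect square:
  37: 37 − 1² = 36 = 6² ⇒ 37 = 1² + 6².
  109: 109 − 1² = 108, 109 − 2² = 105, 109 − 3² = 100 = 10² ⇒ 109 = 3² + 10².
  Combine using the Brahmagupta–Fibonacci identity (a² + b²)(c² + d²) = (ac − bd)² + (ad + bc)² = (ac + bd)² + (ad − bc)²:
  37 · 109 = 4033: from (1² + 6²)(3² + 10²), take (1·3 − 6·10, 1·10 + 6·3) = (3 − 60, 10 + 18) = (-57, 28); dropping signs (only squares matter) gives (57, 28); check 57² + 28² = 3249 + 784 = 4033 ✓.
Step 4: Order so x ≤ y and verify: 28² + 57² = 784 + 3249 = 4033 = n. ✓

n = 4033 = 28² + 57² (one valid representation with x ≤ y).


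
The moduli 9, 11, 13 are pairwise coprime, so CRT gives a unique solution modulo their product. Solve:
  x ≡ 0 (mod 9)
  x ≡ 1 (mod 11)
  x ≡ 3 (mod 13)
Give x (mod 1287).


Moduli 9, 11, 13 are pairwise coprime; by CRT there is a unique solution modulo M = 9 · 11 · 13 = 1287.
Solve pairwise, accumulating the modulus:
  Start with x ≡ 0 (mod 9).
  Combine with x ≡ 1 (mod 11): since gcd(9, 11) = 1, we get a unique residue mod 99.
    Write x = 0 + 9·t and substitute into x ≡ 1 (mod 11): 9·t ≡ 1 − 0 = 1 (mod 11).
    The inverse of 9 mod 11 is 5 (since 9·5 = 45 = 4·11 + 1), so t ≡ 5·1 = 5 ≡ 5 (mod 11).
    Then x = 0 + 9·5 = 45, valid modulo lcm(9, 11) = 99: x ≡ 45 (mod 99).
  Combine with x ≡ 3 (mod 13): since gcd(99, 13) = 1, we get a unique residue mod 1287.
    Write x = 45 + 99·t and substitute into x ≡ 3 (mod 13): 99·t ≡ 3 − 45 = -42 (mod 13).
    Reduce coefficients mod 13: 8·t ≡ 10 (mod 13).
    The inverse of 8 mod 13 is 5 (since 8·5 = 40 = 3·13 + 1), so t ≡ 5·10 = 50 ≡ 11 (mod 13).
    Then x = 45 + 99·11 = 1134, valid modulo lcm(99, 13) = 1287: x ≡ 1134 (mod 1287).
Verify: 1134 mod 9 = 0 ✓, 1134 mod 11 = 1 ✓, 1134 mod 13 = 3 ✓.

x ≡ 1134 (mod 1287).


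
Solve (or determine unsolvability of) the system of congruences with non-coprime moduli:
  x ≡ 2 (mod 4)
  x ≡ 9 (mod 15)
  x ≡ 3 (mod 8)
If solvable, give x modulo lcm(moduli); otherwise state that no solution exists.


Moduli 4, 15, 8 are not pairwise coprime, so CRT works modulo lcm(m_i) when all pairwise compatibility conditions hold.
Pairwise compatibility: gcd(m_i, m_j) must divide a_i - a_j for every pair.
Merge one congruence at a time:
  Start: x ≡ 2 (mod 4).
  Combine with x ≡ 9 (mod 15): gcd(4, 15) = 1; 9 - 2 = 7, which IS divisible by 1, so compatible.
    Write x = 2 + 4·t and substitute into x ≡ 9 (mod 15): 4·t ≡ 9 − 2 = 7 (mod 15).
    The inverse of 4 mod 15 is 4 (since 4·4 = 16 = 1·15 + 1), so t ≡ 4·7 = 28 ≡ 13 (mod 15).
    Then x = 2 + 4·13 = 54, valid modulo lcm(4, 15) = 60: x ≡ 54 (mod 60).
  Combine with x ≡ 3 (mod 8): gcd(60, 8) = 4, and 3 - 54 = -51 is NOT divisible by 4.
    ⇒ system is inconsistent (no integer solution).

No solution (the system is inconsistent).


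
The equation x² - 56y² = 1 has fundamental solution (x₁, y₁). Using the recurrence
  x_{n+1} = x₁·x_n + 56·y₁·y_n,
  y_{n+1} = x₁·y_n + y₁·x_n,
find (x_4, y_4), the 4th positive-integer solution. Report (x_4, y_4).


Step 1: Find the fundamental solution (x₁, y₁) of x² - 56y² = 1.
  Expand √56 as a continued fraction. a₀ = ⌊√56⌋ = 7; iterate m_{k+1} = d_k·a_k − m_k, d_{k+1} = (56 − m_{k+1}²)/d_k, a_{k+1} = ⌊(a₀ + m_{k+1})/d_{k+1}⌋ (starting m₀ = 0, d₀ = 1), with convergents p_k = a_k·p_{k-1} + p_{k-2}, q_k = a_k·q_{k-1} + q_{k-2} (p₋₁ = 1, q₋₁ = 0):
  k = 0: a₀ = 7; p₀/q₀ = 7/1; p₀² − 56·q₀² = 49 − 56 = -7.
  k = 1: m = 7, d = 7, a = ⌊(7 + 7)/7⌋ = 2; p/q = (2·7 + 1)/(2·1 + 0) = 15/2; p² − 56·q² = 225 − 224 = 1.
  The first convergent with p² − 56·q² = 1 gives the fundamental solution (x₁, y₁) = (15, 2).
Step 2: Apply the recurrence (x_{n+1}, y_{n+1}) = (x₁x_n + 56y₁y_n, x₁y_n + y₁x_n) repeatedly.
  From (x_1, y_1) = (15, 2): x_2 = 15·15 + 56·2·2 = 449; y_2 = 15·2 + 2·15 = 60.
  From (x_2, y_2) = (449, 60): x_3 = 15·449 + 56·2·60 = 13455; y_3 = 15·60 + 2·449 = 1798.
  From (x_3, y_3) = (13455, 1798): x_4 = 15·13455 + 56·2·1798 = 403201; y_4 = 15·1798 + 2·13455 = 53880.
Step 3: Verify x_4² - 56·y_4² = 162571046401 - 162571046400 = 1 (should be 1). ✓

(x_1, y_1) = (15, 2); (x_4, y_4) = (403201, 53880).


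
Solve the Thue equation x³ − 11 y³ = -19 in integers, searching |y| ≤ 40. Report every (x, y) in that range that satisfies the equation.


The equation is x³ - 11y³ = -19. For fixed y, x³ = 11·y³ − 19, so a solution requires the RHS to be a perfect cube.
Strategy: iterate y from -40 to 40, compute RHS = 11·y³ − 19, and check whether it is a (positive or negative) perfect cube.
Check small values of y:
  y = 0: RHS = -19 is not a perfect cube.
  y = 1: RHS = -8 = (-2)³ ⇒ x = -2 works.
  y = -1: RHS = -30 is not a perfect cube.
  y = 2: RHS = 69 is not a perfect cube.
  y = -2: RHS = -107 is not a perfect cube.
  y = 3: RHS = 278 is not a perfect cube.
  y = -3: RHS = -316 is not a perfect cube.
Continuing, at y = 9: RHS = 8000 = (20)³ ⇒ x = 20 works.
Searching the remaining y in |y| ≤ 40 finds no further solutions.
Collected solutions: (-2, 1), (20, 9).

Solutions (with |y| ≤ 40): (-2, 1), (20, 9).


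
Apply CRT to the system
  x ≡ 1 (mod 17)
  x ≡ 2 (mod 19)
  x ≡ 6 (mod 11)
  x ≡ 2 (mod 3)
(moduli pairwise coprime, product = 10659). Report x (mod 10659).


Product of moduli M = 17 · 19 · 11 · 3 = 10659.
Merge one congruence at a time:
  Start: x ≡ 1 (mod 17).
  Combine with x ≡ 2 (mod 19); new modulus lcm = 323.
    Write x = 1 + 17·t and substitute into x ≡ 2 (mod 19): 17·t ≡ 2 − 1 = 1 (mod 19).
    The inverse of 17 mod 19 is 9 (since 17·9 = 153 = 8·19 + 1), so t ≡ 9·1 = 9 ≡ 9 (mod 19).
    Then x = 1 + 17·9 = 154, valid modulo lcm(17, 19) = 323: x ≡ 154 (mod 323).
  Combine with x ≡ 6 (mod 11); new modulus lcm = 3553.
    Write x = 154 + 323·t and substitute into x ≡ 6 (mod 11): 323·t ≡ 6 − 154 = -148 (mod 11).
    Reduce coefficients mod 11: 4·t ≡ 6 (mod 11).
    The inverse of 4 mod 11 is 3 (since 4·3 = 12 = 1·11 + 1), so t ≡ 3·6 = 18 ≡ 7 (mod 11).
    Then x = 154 + 323·7 = 2415, valid modulo lcm(323, 11) = 3553: x ≡ 2415 (mod 3553).
  Combine with x ≡ 2 (mod 3); new modulus lcm = 10659.
    Write x = 2415 + 3553·t and substitute into x ≡ 2 (mod 3): 3553·t ≡ 2 − 2415 = -2413 (mod 3).
    Reduce coefficients mod 3: 1·t ≡ 2 (mod 3).
    So t ≡ 2 (mod 3).
    Then x = 2415 + 3553·2 = 9521, valid modulo lcm(3553, 3) = 10659: x ≡ 9521 (mod 10659).
Verify against each original: 9521 mod 17 = 1, 9521 mod 19 = 2, 9521 mod 11 = 6, 9521 mod 3 = 2.

x ≡ 9521 (mod 10659).


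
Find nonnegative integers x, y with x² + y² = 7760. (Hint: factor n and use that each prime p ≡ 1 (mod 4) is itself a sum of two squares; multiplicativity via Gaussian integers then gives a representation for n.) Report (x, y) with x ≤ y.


Step 1: Factor n = 7760 = 2^4 · 5 · 97.
Step 2: Check the mod-4 condition on each prime factor: 2 = 2 (special); 5 ≡ 1 (mod 4), exponent 1; 97 ≡ 1 (mod 4), exponent 1.
All primes ≡ 3 (mod 4) appear to even exponent (or don't appear), so by the two-squares theorem n IS expressible as a sum of two squares.
Step 3: Build a representation. Group n = k² · m with k = 4 and m = 5 · 97 = 485 (a product of primes ≡ 1 (mod 4)); a representation of m scales to one of n via (k·x)² + (k·y)² = k²(x² + y²). Each prime p ≡ 1 (mod 4) is itself a sum of two squares; find a² by testing p − a² for a perfect square:
  5: 5 − 1² = 4 = 2² ⇒ 5 = 1² + 2².
  97: 97 − 1² = 96, 97 − 2² = 93, 97 − 3² = 88, 97 − 4² = 81 = 9² ⇒ 97 = 4² + 9².
  Combine using the Brahmagupta–Fibonacci identity (a² + b²)(c² + d²) = (ac − bd)² + (ad + bc)² = (ac + bd)² + (ad − bc)²:
  5 · 97 = 485: from (1² + 2²)(4² + 9²), take (1·4 − 2·9, 1·9 + 2·4) = (4 − 18, 9 + 8) = (-14, 17); dropping signs (only squares matter) gives (14, 17); check 14² + 17² = 196 + 289 = 485 ✓.
  Scale by k = 4: (4·14, 4·17) = (56, 68).
Step 4: Order so x ≤ y and verify: 56² + 68² = 3136 + 4624 = 7760 = n. ✓

n = 7760 = 56² + 68² (one valid representation with x ≤ y).


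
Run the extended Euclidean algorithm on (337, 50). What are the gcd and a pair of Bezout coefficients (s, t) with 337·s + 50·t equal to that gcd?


Euclidean algorithm on (337, 50) — divide until remainder is 0:
  337 = 6 · 50 + 37
  50 = 1 · 37 + 13
  37 = 2 · 13 + 11
  13 = 1 · 11 + 2
  11 = 5 · 2 + 1
  2 = 2 · 1 + 0
gcd(337, 50) = 1.
Track Bezout coefficients alongside the remainders: start with r₀ = 337 = a·1 + b·0 (s = 1, t = 0) and r₁ = 50 = a·0 + b·1 (s = 0, t = 1); each new remainder r_{k+1} = r_{k-1} − q_k·r_k inherits s_{k+1} = s_{k-1} − q_k·s_k, t_{k+1} = t_{k-1} − q_k·t_k, so r_k = a·s_k + b·t_k at every step:
  q = 6: r = 37, s = 1 − 6·0 = 1, t = 0 − 6·1 = -6  (check: 337·1 + 50·(-6) = 37)
  q = 1: r = 13, s = 0 − 1·1 = -1, t = 1 − 1·(-6) = 7  (check: 337·(-1) + 50·7 = 13)
  q = 2: r = 11, s = 1 − 2·(-1) = 3, t = -6 − 2·7 = -20  (check: 337·3 + 50·(-20) = 11)
  q = 1: r = 2, s = -1 − 1·3 = -4, t = 7 − 1·(-20) = 27  (check: 337·(-4) + 50·27 = 2)
  q = 5: r = 1, s = 3 − 5·(-4) = 23, t = -20 − 5·27 = -155  (check: 337·23 + 50·(-155) = 1)
The row with r = 1 (the gcd) gives the Bezout coefficients s = 23, t = -155.
Result: 337 · (23) + 50 · (-155) = 1.

gcd(337, 50) = 1; s = 23, t = -155 (check: 337·23 + 50·(-155) = 1).


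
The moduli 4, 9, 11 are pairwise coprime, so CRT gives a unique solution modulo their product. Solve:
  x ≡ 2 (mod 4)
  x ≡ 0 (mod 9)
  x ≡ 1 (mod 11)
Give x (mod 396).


Moduli 4, 9, 11 are pairwise coprime; by CRT there is a unique solution modulo M = 4 · 9 · 11 = 396.
Solve pairwise, accumulating the modulus:
  Start with x ≡ 2 (mod 4).
  Combine with x ≡ 0 (mod 9): since gcd(4, 9) = 1, we get a unique residue mod 36.
    Write x = 2 + 4·t and substitute into x ≡ 0 (mod 9): 4·t ≡ 0 − 2 = -2 (mod 9).
    Reduce coefficients mod 9: 4·t ≡ 7 (mod 9).
    The inverse of 4 mod 9 is 7 (since 4·7 = 28 = 3·9 + 1), so t ≡ 7·7 = 49 ≡ 4 (mod 9).
    Then x = 2 + 4·4 = 18, valid modulo lcm(4, 9) = 36: x ≡ 18 (mod 36).
  Combine with x ≡ 1 (mod 11): since gcd(36, 11) = 1, we get a unique residue mod 396.
    Write x = 18 + 36·t and substitute into x ≡ 1 (mod 11): 36·t ≡ 1 − 18 = -17 (mod 11).
    Reduce coefficients mod 11: 3·t ≡ 5 (mod 11).
    The inverse of 3 mod 11 is 4 (since 3·4 = 12 = 1·11 + 1), so t ≡ 4·5 = 20 ≡ 9 (mod 11).
    Then x = 18 + 36·9 = 342, valid modulo lcm(36, 11) = 396: x ≡ 342 (mod 396).
Verify: 342 mod 4 = 2 ✓, 342 mod 9 = 0 ✓, 342 mod 11 = 1 ✓.

x ≡ 342 (mod 396).


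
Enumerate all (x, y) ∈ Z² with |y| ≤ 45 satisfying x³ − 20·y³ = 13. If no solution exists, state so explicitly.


The equation is x³ - 20y³ = 13. For fixed y, x³ = 20·y³ + 13, so a solution requires the RHS to be a perfect cube.
Strategy: iterate y from -45 to 45, compute RHS = 20·y³ + 13, and check whether it is a (positive or negative) perfect cube.
Check small values of y:
  y = 0: RHS = 13 is not a perfect cube.
  y = 1: RHS = 33 is not a perfect cube.
  y = -1: RHS = -7 is not a perfect cube.
  y = 2: RHS = 173 is not a perfect cube.
  y = -2: RHS = -147 is not a perfect cube.
  y = 3: RHS = 553 is not a perfect cube.
  y = -3: RHS = -527 is not a perfect cube.
Continuing the search up to |y| = 45 finds no solutions either.
No (x, y) in the scanned range satisfies the equation.

No integer solutions with |y| ≤ 45.


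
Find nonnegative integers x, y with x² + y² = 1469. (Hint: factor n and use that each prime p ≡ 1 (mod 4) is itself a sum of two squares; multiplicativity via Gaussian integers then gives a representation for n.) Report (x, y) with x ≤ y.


Step 1: Factor n = 1469 = 13 · 113.
Step 2: Check the mod-4 condition on each prime factor: 13 ≡ 1 (mod 4), exponent 1; 113 ≡ 1 (mod 4), exponent 1.
All primes ≡ 3 (mod 4) appear to even exponent (or don't appear), so by the two-squares theorem n IS expressible as a sum of two squares.
Step 3: Build a representation. Here n = 13 · 113 is a product of primes ≡ 1 (mod 4). Each prime p ≡ 1 (mod 4) is itself a sum of two squares; find a² by testing p − a² for a perfect square:
  13: 13 − 1² = 12, 13 − 2² = 9 = 3² ⇒ 13 = 2² + 3².
  113: 113 − 1² = 112, 113 − 2² = 109, 113 − 3² = 104, 113 − 4² = 97, 113 − 5² = 88, 113 − 6² = 77, 113 − 7² = 64 = 8² ⇒ 113 = 7² + 8².
  Combine using the Brahmagupta–Fibonacci identity (a² + b²)(c² + d²) = (ac − bd)² + (ad + bc)² = (ac + bd)² + (ad − bc)²:
  13 · 113 = 1469: from (2² + 3²)(7² + 8²), take (2·7 − 3·8, 2·8 + 3·7) = (14 − 24, 16 + 21) = (-10, 37); dropping signs (only squares matter) gives (10, 37); check 10² + 37² = 100 + 1369 = 1469 ✓.
Step 4: Order so x ≤ y and verify: 10² + 37² = 100 + 1369 = 1469 = n. ✓

n = 1469 = 10² + 37² (one valid representation with x ≤ y).


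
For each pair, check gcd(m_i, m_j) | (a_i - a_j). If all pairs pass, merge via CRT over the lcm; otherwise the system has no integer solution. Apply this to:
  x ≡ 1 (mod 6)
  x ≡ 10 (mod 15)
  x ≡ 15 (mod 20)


Moduli 6, 15, 20 are not pairwise coprime, so CRT works modulo lcm(m_i) when all pairwise compatibility conditions hold.
Pairwise compatibility: gcd(m_i, m_j) must divide a_i - a_j for every pair.
Merge one congruence at a time:
  Start: x ≡ 1 (mod 6).
  Combine with x ≡ 10 (mod 15): gcd(6, 15) = 3; 10 - 1 = 9, which IS divisible by 3, so compatible.
    Write x = 1 + 6·t and substitute into x ≡ 10 (mod 15): 6·t ≡ 10 − 1 = 9 (mod 15).
    Divide the congruence (and modulus) by g = 3: 2·t ≡ 3 (mod 5).
    The inverse of 2 mod 5 is 3 (since 2·3 = 6 = 1·5 + 1), so t ≡ 3·3 = 9 ≡ 4 (mod 5).
    Then x = 1 + 6·4 = 25, valid modulo lcm(6, 15) = 30: x ≡ 25 (mod 30).
  Combine with x ≡ 15 (mod 20): gcd(30, 20) = 10; 15 - 25 = -10, which IS divisible by 10, so compatible.
    Write x = 25 + 30·t and substitute into x ≡ 15 (mod 20): 30·t ≡ 15 − 25 = -10 (mod 20).
    Divide the congruence (and modulus) by g = 10: 3·t ≡ -1 (mod 2).
    Reduce coefficients mod 2: 1·t ≡ 1 (mod 2).
    So t ≡ 1 (mod 2).
    Then x = 25 + 30·1 = 55, valid modulo lcm(30, 20) = 60: x ≡ 55 (mod 60).
Verify: 55 mod 6 = 1, 55 mod 15 = 10, 55 mod 20 = 15.

x ≡ 55 (mod 60).


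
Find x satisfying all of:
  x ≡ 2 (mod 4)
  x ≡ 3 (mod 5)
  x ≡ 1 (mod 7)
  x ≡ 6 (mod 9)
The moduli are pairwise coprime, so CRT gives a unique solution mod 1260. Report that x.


Product of moduli M = 4 · 5 · 7 · 9 = 1260.
Merge one congruence at a time:
  Start: x ≡ 2 (mod 4).
  Combine with x ≡ 3 (mod 5); new modulus lcm = 20.
    Write x = 2 + 4·t and substitute into x ≡ 3 (mod 5): 4·t ≡ 3 − 2 = 1 (mod 5).
    The inverse of 4 mod 5 is 4 (since 4·4 = 16 = 3·5 + 1), so t ≡ 4·1 = 4 ≡ 4 (mod 5).
    Then x = 2 + 4·4 = 18, valid modulo lcm(4, 5) = 20: x ≡ 18 (mod 20).
  Combine with x ≡ 1 (mod 7); new modulus lcm = 140.
    Write x = 18 + 20·t and substitute into x ≡ 1 (mod 7): 20·t ≡ 1 − 18 = -17 (mod 7).
    Reduce coefficients mod 7: 6·t ≡ 4 (mod 7).
    The inverse of 6 mod 7 is 6 (since 6·6 = 36 = 5·7 + 1), so t ≡ 6·4 = 24 ≡ 3 (mod 7).
    Then x = 18 + 20·3 = 78, valid modulo lcm(20, 7) = 140: x ≡ 78 (mod 140).
  Combine with x ≡ 6 (mod 9); new modulus lcm = 1260.
    Write x = 78 + 140·t and substitute into x ≡ 6 (mod 9): 140·t ≡ 6 − 78 = -72 (mod 9).
    Reduce coefficients mod 9: 5·t ≡ 0 (mod 9).
    The inverse of 5 mod 9 is 2 (since 5·2 = 10 = 1·9 + 1), so t ≡ 2·0 = 0 ≡ 0 (mod 9).
    Then x = 78 + 140·0 = 78, valid modulo lcm(140, 9) = 1260: x ≡ 78 (mod 1260).
Verify against each original: 78 mod 4 = 2, 78 mod 5 = 3, 78 mod 7 = 1, 78 mod 9 = 6.

x ≡ 78 (mod 1260).


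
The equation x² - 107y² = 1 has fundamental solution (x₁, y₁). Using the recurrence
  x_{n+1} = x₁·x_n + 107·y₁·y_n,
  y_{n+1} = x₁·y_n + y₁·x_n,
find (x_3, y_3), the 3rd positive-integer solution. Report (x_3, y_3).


Step 1: Find the fundamental solution (x₁, y₁) of x² - 107y² = 1.
  Expand √107 as a continued fraction. a₀ = ⌊√107⌋ = 10; iterate m_{k+1} = d_k·a_k − m_k, d_{k+1} = (107 − m_{k+1}²)/d_k, a_{k+1} = ⌊(a₀ + m_{k+1})/d_{k+1}⌋ (starting m₀ = 0, d₀ = 1), with convergents p_k = a_k·p_{k-1} + p_{k-2}, q_k = a_k·q_{k-1} + q_{k-2} (p₋₁ = 1, q₋₁ = 0):
  k = 0: a₀ = 10; p₀/q₀ = 10/1; p₀² − 107·q₀² = 100 − 107 = -7.
  k = 1: m = 10, d = 7, a = ⌊(10 + 10)/7⌋ = 2; p/q = (2·10 + 1)/(2·1 + 0) = 21/2; p² − 107·q² = 441 − 428 = 13.
  k = 2: m = 4, d = 13, a = ⌊(10 + 4)/13⌋ = 1; p/q = (1·21 + 10)/(1·2 + 1) = 31/3; p² − 107·q² = 961 − 963 = -2.
  k = 3: m = 9, d = 2, a = ⌊(10 + 9)/2⌋ = 9; p/q = (9·31 + 21)/(9·3 + 2) = 300/29; p² − 107·q² = 90000 − 89987 = 13.
  k = 4: m = 9, d = 13, a = ⌊(10 + 9)/13⌋ = 1; p/q = (1·300 + 31)/(1·29 + 3) = 331/32; p² − 107·q² = 109561 − 109568 = -7.
  k = 5: m = 4, d = 7, a = ⌊(10 + 4)/7⌋ = 2; p/q = (2·331 + 300)/(2·32 + 29) = 962/93; p² − 107·q² = 925444 − 925443 = 1.
  The first convergent with p² − 107·q² = 1 gives the fundamental solution (x₁, y₁) = (962, 93).
Step 2: Apply the recurrence (x_{n+1}, y_{n+1}) = (x₁x_n + 107y₁y_n, x₁y_n + y₁x_n) repeatedly.
  From (x_1, y_1) = (962, 93): x_2 = 962·962 + 107·93·93 = 1850887; y_2 = 962·93 + 93·962 = 178932.
  From (x_2, y_2) = (1850887, 178932): x_3 = 962·1850887 + 107·93·178932 = 3561105626; y_3 = 962·178932 + 93·1850887 = 344265075.
Step 3: Verify x_3² - 107·y_3² = 12681473279528851876 - 12681473279528851875 = 1 (should be 1). ✓

(x_1, y_1) = (962, 93); (x_3, y_3) = (3561105626, 344265075).


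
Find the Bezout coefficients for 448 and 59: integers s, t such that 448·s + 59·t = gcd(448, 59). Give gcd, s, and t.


Euclidean algorithm on (448, 59) — divide until remainder is 0:
  448 = 7 · 59 + 35
  59 = 1 · 35 + 24
  35 = 1 · 24 + 11
  24 = 2 · 11 + 2
  11 = 5 · 2 + 1
  2 = 2 · 1 + 0
gcd(448, 59) = 1.
Track Bezout coefficients alongside the remainders: start with r₀ = 448 = a·1 + b·0 (s = 1, t = 0) and r₁ = 59 = a·0 + b·1 (s = 0, t = 1); each new remainder r_{k+1} = r_{k-1} − q_k·r_k inherits s_{k+1} = s_{k-1} − q_k·s_k, t_{k+1} = t_{k-1} − q_k·t_k, so r_k = a·s_k + b·t_k at every step:
  q = 7: r = 35, s = 1 − 7·0 = 1, t = 0 − 7·1 = -7  (check: 448·1 + 59·(-7) = 35)
  q = 1: r = 24, s = 0 − 1·1 = -1, t = 1 − 1·(-7) = 8  (check: 448·(-1) + 59·8 = 24)
  q = 1: r = 11, s = 1 − 1·(-1) = 2, t = -7 − 1·8 = -15  (check: 448·2 + 59·(-15) = 11)
  q = 2: r = 2, s = -1 − 2·2 = -5, t = 8 − 2·(-15) = 38  (check: 448·(-5) + 59·38 = 2)
  q = 5: r = 1, s = 2 − 5·(-5) = 27, t = -15 − 5·38 = -205  (check: 448·27 + 59·(-205) = 1)
The row with r = 1 (the gcd) gives the Bezout coefficients s = 27, t = -205.
Result: 448 · (27) + 59 · (-205) = 1.

gcd(448, 59) = 1; s = 27, t = -205 (check: 448·27 + 59·(-205) = 1).


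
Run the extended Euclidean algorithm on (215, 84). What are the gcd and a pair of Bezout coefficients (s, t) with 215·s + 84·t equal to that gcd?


Euclidean algorithm on (215, 84) — divide until remainder is 0:
  215 = 2 · 84 + 47
  84 = 1 · 47 + 37
  47 = 1 · 37 + 10
  37 = 3 · 10 + 7
  10 = 1 · 7 + 3
  7 = 2 · 3 + 1
  3 = 3 · 1 + 0
gcd(215, 84) = 1.
Track Bezout coefficients alongside the remainders: start with r₀ = 215 = a·1 + b·0 (s = 1, t = 0) and r₁ = 84 = a·0 + b·1 (s = 0, t = 1); each new remainder r_{k+1} = r_{k-1} − q_k·r_k inherits s_{k+1} = s_{k-1} − q_k·s_k, t_{k+1} = t_{k-1} − q_k·t_k, so r_k = a·s_k + b·t_k at every step:
  q = 2: r = 47, s = 1 − 2·0 = 1, t = 0 − 2·1 = -2  (check: 215·1 + 84·(-2) = 47)
  q = 1: r = 37, s = 0 − 1·1 = -1, t = 1 − 1·(-2) = 3  (check: 215·(-1) + 84·3 = 37)
  q = 1: r = 10, s = 1 − 1·(-1) = 2, t = -2 − 1·3 = -5  (check: 215·2 + 84·(-5) = 10)
  q = 3: r = 7, s = -1 − 3·2 = -7, t = 3 − 3·(-5) = 18  (check: 215·(-7) + 84·18 = 7)
  q = 1: r = 3, s = 2 − 1·(-7) = 9, t = -5 − 1·18 = -23  (check: 215·9 + 84·(-23) = 3)
  q = 2: r = 1, s = -7 − 2·9 = -25, t = 18 − 2·(-23) = 64  (check: 215·(-25) + 84·64 = 1)
The row with r = 1 (the gcd) gives the Bezout coefficients s = -25, t = 64.
Result: 215 · (-25) + 84 · (64) = 1.

gcd(215, 84) = 1; s = -25, t = 64 (check: 215·(-25) + 84·64 = 1).


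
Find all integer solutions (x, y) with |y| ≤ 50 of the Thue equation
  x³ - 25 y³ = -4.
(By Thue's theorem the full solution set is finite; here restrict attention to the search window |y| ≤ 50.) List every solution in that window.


The equation is x³ - 25y³ = -4. For fixed y, x³ = 25·y³ − 4, so a solution requires the RHS to be a perfect cube.
Strategy: iterate y from -50 to 50, compute RHS = 25·y³ − 4, and check whether it is a (positive or negative) perfect cube.
Check small values of y:
  y = 0: RHS = -4 is not a perfect cube.
  y = 1: RHS = 21 is not a perfect cube.
  y = -1: RHS = -29 is not a perfect cube.
  y = 2: RHS = 196 is not a perfect cube.
  y = -2: RHS = -204 is not a perfect cube.
  y = 3: RHS = 671 is not a perfect cube.
  y = -3: RHS = -679 is not a perfect cube.
Continuing the search up to |y| = 50 finds no solutions either.
No (x, y) in the scanned range satisfies the equation.

No integer solutions with |y| ≤ 50.


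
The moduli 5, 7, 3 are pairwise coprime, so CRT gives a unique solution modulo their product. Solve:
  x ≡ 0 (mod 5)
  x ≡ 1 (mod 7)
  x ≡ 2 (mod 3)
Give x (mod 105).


Moduli 5, 7, 3 are pairwise coprime; by CRT there is a unique solution modulo M = 5 · 7 · 3 = 105.
Solve pairwise, accumulating the modulus:
  Start with x ≡ 0 (mod 5).
  Combine with x ≡ 1 (mod 7): since gcd(5, 7) = 1, we get a unique residue mod 35.
    Write x = 0 + 5·t and substitute into x ≡ 1 (mod 7): 5·t ≡ 1 − 0 = 1 (mod 7).
    The inverse of 5 mod 7 is 3 (since 5·3 = 15 = 2·7 + 1), so t ≡ 3·1 = 3 ≡ 3 (mod 7).
    Then x = 0 + 5·3 = 15, valid modulo lcm(5, 7) = 35: x ≡ 15 (mod 35).
  Combine with x ≡ 2 (mod 3): since gcd(35, 3) = 1, we get a unique residue mod 105.
    Write x = 15 + 35·t and substitute into x ≡ 2 (mod 3): 35·t ≡ 2 − 15 = -13 (mod 3).
    Reduce coefficients mod 3: 2·t ≡ 2 (mod 3).
    The inverse of 2 mod 3 is 2 (since 2·2 = 4 = 1·3 + 1), so t ≡ 2·2 = 4 ≡ 1 (mod 3).
    Then x = 15 + 35·1 = 50, valid modulo lcm(35, 3) = 105: x ≡ 50 (mod 105).
Verify: 50 mod 5 = 0 ✓, 50 mod 7 = 1 ✓, 50 mod 3 = 2 ✓.

x ≡ 50 (mod 105).


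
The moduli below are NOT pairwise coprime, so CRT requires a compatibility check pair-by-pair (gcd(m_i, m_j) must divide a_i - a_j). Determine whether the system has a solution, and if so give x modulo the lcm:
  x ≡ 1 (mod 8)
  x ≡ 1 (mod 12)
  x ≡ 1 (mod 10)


Moduli 8, 12, 10 are not pairwise coprime, so CRT works modulo lcm(m_i) when all pairwise compatibility conditions hold.
Pairwise compatibility: gcd(m_i, m_j) must divide a_i - a_j for every pair.
Merge one congruence at a time:
  Start: x ≡ 1 (mod 8).
  Combine with x ≡ 1 (mod 12): gcd(8, 12) = 4; 1 - 1 = 0, which IS divisible by 4, so compatible.
    Write x = 1 + 8·t and substitute into x ≡ 1 (mod 12): 8·t ≡ 1 − 1 = 0 (mod 12).
    Divide the congruence (and modulus) by g = 4: 2·t ≡ 0 (mod 3).
    The inverse of 2 mod 3 is 2 (since 2·2 = 4 = 1·3 + 1), so t ≡ 2·0 = 0 ≡ 0 (mod 3).
    Then x = 1 + 8·0 = 1, valid modulo lcm(8, 12) = 24: x ≡ 1 (mod 24).
  Combine with x ≡ 1 (mod 10): gcd(24, 10) = 2; 1 - 1 = 0, which IS divisible by 2, so compatible.
    Write x = 1 + 24·t and substitute into x ≡ 1 (mod 10): 24·t ≡ 1 − 1 = 0 (mod 10).
    Divide the congruence (and modulus) by g = 2: 12·t ≡ 0 (mod 5).
    Reduce coefficients mod 5: 2·t ≡ 0 (mod 5).
    The inverse of 2 mod 5 is 3 (since 2·3 = 6 = 1·5 + 1), so t ≡ 3·0 = 0 ≡ 0 (mod 5).
    Then x = 1 + 24·0 = 1, valid modulo lcm(24, 10) = 120: x ≡ 1 (mod 120).
Verify: 1 mod 8 = 1, 1 mod 12 = 1, 1 mod 10 = 1.

x ≡ 1 (mod 120).


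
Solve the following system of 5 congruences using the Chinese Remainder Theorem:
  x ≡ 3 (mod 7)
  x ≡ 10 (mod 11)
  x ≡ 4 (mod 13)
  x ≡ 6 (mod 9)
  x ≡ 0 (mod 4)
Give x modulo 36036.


Product of moduli M = 7 · 11 · 13 · 9 · 4 = 36036.
Merge one congruence at a time:
  Start: x ≡ 3 (mod 7).
  Combine with x ≡ 10 (mod 11); new modulus lcm = 77.
    Write x = 3 + 7·t and substitute into x ≡ 10 (mod 11): 7·t ≡ 10 − 3 = 7 (mod 11).
    The inverse of 7 mod 11 is 8 (since 7·8 = 56 = 5·11 + 1), so t ≡ 8·7 = 56 ≡ 1 (mod 11).
    Then x = 3 + 7·1 = 10, valid modulo lcm(7, 11) = 77: x ≡ 10 (mod 77).
  Combine with x ≡ 4 (mod 13); new modulus lcm = 1001.
    Write x = 10 + 77·t and substitute into x ≡ 4 (mod 13): 77·t ≡ 4 − 10 = -6 (mod 13).
    Reduce coefficients mod 13: 12·t ≡ 7 (mod 13).
    The inverse of 12 mod 13 is 12 (since 12·12 = 144 = 11·13 + 1), so t ≡ 12·7 = 84 ≡ 6 (mod 13).
    Then x = 10 + 77·6 = 472, valid modulo lcm(77, 13) = 1001: x ≡ 472 (mod 1001).
  Combine with x ≡ 6 (mod 9); new modulus lcm = 9009.
    Write x = 472 + 1001·t and substitute into x ≡ 6 (mod 9): 1001·t ≡ 6 − 472 = -466 (mod 9).
    Reduce coefficients mod 9: 2·t ≡ 2 (mod 9).
    The inverse of 2 mod 9 is 5 (since 2·5 = 10 = 1·9 + 1), so t ≡ 5·2 = 10 ≡ 1 (mod 9).
    Then x = 472 + 1001·1 = 1473, valid modulo lcm(1001, 9) = 9009: x ≡ 1473 (mod 9009).
  Combine with x ≡ 0 (mod 4); new modulus lcm = 36036.
    Write x = 1473 + 9009·t and substitute into x ≡ 0 (mod 4): 9009·t ≡ 0 − 1473 = -1473 (mod 4).
    Reduce coefficients mod 4: 1·t ≡ 3 (mod 4).
    So t ≡ 3 (mod 4).
    Then x = 1473 + 9009·3 = 28500, valid modulo lcm(9009, 4) = 36036: x ≡ 28500 (mod 36036).
Verify against each original: 28500 mod 7 = 3, 28500 mod 11 = 10, 28500 mod 13 = 4, 28500 mod 9 = 6, 28500 mod 4 = 0.

x ≡ 28500 (mod 36036).


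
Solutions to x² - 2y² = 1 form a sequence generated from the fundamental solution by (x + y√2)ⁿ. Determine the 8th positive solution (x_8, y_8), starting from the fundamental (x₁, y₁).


Step 1: Find the fundamental solution (x₁, y₁) of x² - 2y² = 1.
  Expand √2 as a continued fraction. a₀ = ⌊√2⌋ = 1; iterate m_{k+1} = d_k·a_k − m_k, d_{k+1} = (2 − m_{k+1}²)/d_k, a_{k+1} = ⌊(a₀ + m_{k+1})/d_{k+1}⌋ (starting m₀ = 0, d₀ = 1), with convergents p_k = a_k·p_{k-1} + p_{k-2}, q_k = a_k·q_{k-1} + q_{k-2} (p₋₁ = 1, q₋₁ = 0):
  k = 0: a₀ = 1; p₀/q₀ = 1/1; p₀² − 2·q₀² = 1 − 2 = -1.
  k = 1: m = 1, d = 1, a = ⌊(1 + 1)/1⌋ = 2; p/q = (2·1 + 1)/(2·1 + 0) = 3/2; p² − 2·q² = 9 − 8 = 1.
  The first convergent with p² − 2·q² = 1 gives the fundamental solution (x₁, y₁) = (3, 2).
Step 2: Apply the recurrence (x_{n+1}, y_{n+1}) = (x₁x_n + 2y₁y_n, x₁y_n + y₁x_n) repeatedly.
  From (x_1, y_1) = (3, 2): x_2 = 3·3 + 2·2·2 = 17; y_2 = 3·2 + 2·3 = 12.
  From (x_2, y_2) = (17, 12): x_3 = 3·17 + 2·2·12 = 99; y_3 = 3·12 + 2·17 = 70.
  From (x_3, y_3) = (99, 70): x_4 = 3·99 + 2·2·70 = 577; y_4 = 3·70 + 2·99 = 408.
  From (x_4, y_4) = (577, 408): x_5 = 3·577 + 2·2·408 = 3363; y_5 = 3·408 + 2·577 = 2378.
  From (x_5, y_5) = (3363, 2378): x_6 = 3·3363 + 2·2·2378 = 19601; y_6 = 3·2378 + 2·3363 = 13860.
  From (x_6, y_6) = (19601, 13860): x_7 = 3·19601 + 2·2·13860 = 114243; y_7 = 3·13860 + 2·19601 = 80782.
  From (x_7, y_7) = (114243, 80782): x_8 = 3·114243 + 2·2·80782 = 665857; y_8 = 3·80782 + 2·114243 = 470832.
Step 3: Verify x_8² - 2·y_8² = 443365544449 - 443365544448 = 1 (should be 1). ✓

(x_1, y_1) = (3, 2); (x_8, y_8) = (665857, 470832).


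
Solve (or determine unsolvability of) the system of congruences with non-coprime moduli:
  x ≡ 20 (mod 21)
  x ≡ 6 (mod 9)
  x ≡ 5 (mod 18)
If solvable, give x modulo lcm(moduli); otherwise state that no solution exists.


Moduli 21, 9, 18 are not pairwise coprime, so CRT works modulo lcm(m_i) when all pairwise compatibility conditions hold.
Pairwise compatibility: gcd(m_i, m_j) must divide a_i - a_j for every pair.
Merge one congruence at a time:
  Start: x ≡ 20 (mod 21).
  Combine with x ≡ 6 (mod 9): gcd(21, 9) = 3, and 6 - 20 = -14 is NOT divisible by 3.
    ⇒ system is inconsistent (no integer solution).

No solution (the system is inconsistent).


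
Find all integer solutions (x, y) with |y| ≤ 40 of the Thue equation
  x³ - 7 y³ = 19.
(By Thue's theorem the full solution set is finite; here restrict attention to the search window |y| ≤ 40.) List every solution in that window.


The equation is x³ - 7y³ = 19. For fixed y, x³ = 7·y³ + 19, so a solution requires the RHS to be a perfect cube.
Strategy: iterate y from -40 to 40, compute RHS = 7·y³ + 19, and check whether it is a (positive or negative) perfect cube.
Check small values of y:
  y = 0: RHS = 19 is not a perfect cube.
  y = 1: RHS = 26 is not a perfect cube.
  y = -1: RHS = 12 is not a perfect cube.
  y = 2: RHS = 75 is not a perfect cube.
  y = -2: RHS = -37 is not a perfect cube.
  y = 3: RHS = 208 is not a perfect cube.
  y = -3: RHS = -170 is not a perfect cube.
Continuing the search up to |y| = 40 finds no solutions either.
No (x, y) in the scanned range satisfies the equation.

No integer solutions with |y| ≤ 40.


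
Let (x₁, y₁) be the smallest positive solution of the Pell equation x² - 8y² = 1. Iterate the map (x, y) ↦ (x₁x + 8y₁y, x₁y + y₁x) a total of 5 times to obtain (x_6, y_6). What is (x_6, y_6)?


Step 1: Find the fundamental solution (x₁, y₁) of x² - 8y² = 1.
  Expand √8 as a continued fraction. a₀ = ⌊√8⌋ = 2; iterate m_{k+1} = d_k·a_k − m_k, d_{k+1} = (8 − m_{k+1}²)/d_k, a_{k+1} = ⌊(a₀ + m_{k+1})/d_{k+1}⌋ (starting m₀ = 0, d₀ = 1), with convergents p_k = a_k·p_{k-1} + p_{k-2}, q_k = a_k·q_{k-1} + q_{k-2} (p₋₁ = 1, q₋₁ = 0):
  k = 0: a₀ = 2; p₀/q₀ = 2/1; p₀² − 8·q₀² = 4 − 8 = -4.
  k = 1: m = 2, d = 4, a = ⌊(2 + 2)/4⌋ = 1; p/q = (1·2 + 1)/(1·1 + 0) = 3/1; p² − 8·q² = 9 − 8 = 1.
  The first convergent with p² − 8·q² = 1 gives the fundamental solution (x₁, y₁) = (3, 1).
Step 2: Apply the recurrence (x_{n+1}, y_{n+1}) = (x₁x_n + 8y₁y_n, x₁y_n + y₁x_n) repeatedly.
  From (x_1, y_1) = (3, 1): x_2 = 3·3 + 8·1·1 = 17; y_2 = 3·1 + 1·3 = 6.
  From (x_2, y_2) = (17, 6): x_3 = 3·17 + 8·1·6 = 99; y_3 = 3·6 + 1·17 = 35.
  From (x_3, y_3) = (99, 35): x_4 = 3·99 + 8·1·35 = 577; y_4 = 3·35 + 1·99 = 204.
  From (x_4, y_4) = (577, 204): x_5 = 3·577 + 8·1·204 = 3363; y_5 = 3·204 + 1·577 = 1189.
  From (x_5, y_5) = (3363, 1189): x_6 = 3·3363 + 8·1·1189 = 19601; y_6 = 3·1189 + 1·3363 = 6930.
Step 3: Verify x_6² - 8·y_6² = 384199201 - 384199200 = 1 (should be 1). ✓

(x_1, y_1) = (3, 1); (x_6, y_6) = (19601, 6930).


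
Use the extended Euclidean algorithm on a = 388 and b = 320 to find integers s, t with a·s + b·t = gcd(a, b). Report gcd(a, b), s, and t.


Euclidean algorithm on (388, 320) — divide until remainder is 0:
  388 = 1 · 320 + 68
  320 = 4 · 68 + 48
  68 = 1 · 48 + 20
  48 = 2 · 20 + 8
  20 = 2 · 8 + 4
  8 = 2 · 4 + 0
gcd(388, 320) = 4.
Track Bezout coefficients alongside the remainders: start with r₀ = 388 = a·1 + b·0 (s = 1, t = 0) and r₁ = 320 = a·0 + b·1 (s = 0, t = 1); each new remainder r_{k+1} = r_{k-1} − q_k·r_k inherits s_{k+1} = s_{k-1} − q_k·s_k, t_{k+1} = t_{k-1} − q_k·t_k, so r_k = a·s_k + b·t_k at every step:
  q = 1: r = 68, s = 1 − 1·0 = 1, t = 0 − 1·1 = -1  (check: 388·1 + 320·(-1) = 68)
  q = 4: r = 48, s = 0 − 4·1 = -4, t = 1 − 4·(-1) = 5  (check: 388·(-4) + 320·5 = 48)
  q = 1: r = 20, s = 1 − 1·(-4) = 5, t = -1 − 1·5 = -6  (check: 388·5 + 320·(-6) = 20)
  q = 2: r = 8, s = -4 − 2·5 = -14, t = 5 − 2·(-6) = 17  (check: 388·(-14) + 320·17 = 8)
  q = 2: r = 4, s = 5 − 2·(-14) = 33, t = -6 − 2·17 = -40  (check: 388·33 + 320·(-40) = 4)
The row with r = 4 (the gcd) gives the Bezout coefficients s = 33, t = -40.
Result: 388 · (33) + 320 · (-40) = 4.

gcd(388, 320) = 4; s = 33, t = -40 (check: 388·33 + 320·(-40) = 4).
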